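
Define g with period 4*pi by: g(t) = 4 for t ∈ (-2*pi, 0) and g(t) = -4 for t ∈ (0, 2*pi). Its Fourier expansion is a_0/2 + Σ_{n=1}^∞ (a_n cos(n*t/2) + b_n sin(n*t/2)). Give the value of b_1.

-16/pi

b_1 = (1/(2*pi)) ∫_{-2*pi}^{2*pi} g(t) sin(t/2) dt.
g is odd and sin(t/2) is odd, so the integrand is even and b_1 = 1/pi ∫_0^{2*pi} g(t) sin(t/2) dt.
Directly, an antiderivative of (-4) sin(t/2) is 8*cos(t/2); evaluating from 0 to 2*pi: ∫_{0}^{2*pi} (-4) sin(t/2) dt = (-8) - (8) = -16.
Hence b_1 = (1/pi)·(-16) = -16/pi.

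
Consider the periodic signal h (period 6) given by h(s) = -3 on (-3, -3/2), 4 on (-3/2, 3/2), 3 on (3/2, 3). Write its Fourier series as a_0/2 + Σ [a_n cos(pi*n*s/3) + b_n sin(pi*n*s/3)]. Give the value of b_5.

b_5 = 1/3 ∫_{-3}^{3} h(s) sin(5*pi*s/3) ds.
Split the integral at the breakpoints.
Directly, an antiderivative of (-3) sin(5*pi*s/3) is 9*cos(5*pi*s/3)/(5*pi); evaluating from -3 to -3/2: ∫_{-3}^{-3/2} (-3) sin(5*pi*s/3) ds = (0) - (-9/(5*pi)) = 9/(5*pi).
Directly, an antiderivative of (4) sin(5*pi*s/3) is -12*cos(5*pi*s/3)/(5*pi); evaluating from -3/2 to 3/2: ∫_{-3/2}^{3/2} (4) sin(5*pi*s/3) ds = (0) - (0) = 0.
Directly, an antiderivative of (3) sin(5*pi*s/3) is -9*cos(5*pi*s/3)/(5*pi); evaluating from 3/2 to 3: ∫_{3/2}^{3} (3) sin(5*pi*s/3) ds = (9/(5*pi)) - (0) = 9/(5*pi).
Summing the pieces and multiplying by (1/3) gives b_5 = 6/(5*pi).

6/(5*pi)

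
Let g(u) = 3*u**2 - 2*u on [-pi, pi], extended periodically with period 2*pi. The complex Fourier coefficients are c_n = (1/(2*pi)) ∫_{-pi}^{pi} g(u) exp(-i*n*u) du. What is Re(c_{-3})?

-2/3

Since g is real-valued, Re(c_{-3}) = (1/(2*pi)) ∫_{-pi}^{pi} g(u) cos(-3*u) du = a_{3}/2.
Integrating by parts twice (tabular method), an antiderivative of (3*u**2 - 2*u) cos(-3*u) is u**2*sin(3*u) - 2*u*sin(3*u)/3 + 2*u*cos(3*u)/3 - 2*sin(3*u)/9 - 2*cos(3*u)/9; evaluating from -pi to pi: ∫_{-pi}^{pi} (3*u**2 - 2*u) cos(-3*u) du = (2/9 - 2*pi/3) - (2/9 + 2*pi/3) = -4*pi/3.
Hence Re(c_{-3}) = (1/(2*pi))·(-4*pi/3) = -2/3.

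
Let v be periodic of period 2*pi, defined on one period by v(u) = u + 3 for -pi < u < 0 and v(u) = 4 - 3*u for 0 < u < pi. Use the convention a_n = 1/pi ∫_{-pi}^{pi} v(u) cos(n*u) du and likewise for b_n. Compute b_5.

b_5 = 1/pi ∫_{-pi}^{pi} v(u) sin(5*u) du.
Split the integral at the breakpoints.
Integrating by parts (boundary term plus one more integral), an antiderivative of (u + 3) sin(5*u) is -u*cos(5*u)/5 + sin(5*u)/25 - 3*cos(5*u)/5; evaluating from -pi to 0: ∫_{-pi}^{0} (u + 3) sin(5*u) du = (-3/5) - (3/5 - pi/5) = -6/5 + pi/5.
Integrating by parts (boundary term plus one more integral), an antiderivative of (4 - 3*u) sin(5*u) is 3*u*cos(5*u)/5 - 3*sin(5*u)/25 - 4*cos(5*u)/5; evaluating from 0 to pi: ∫_{0}^{pi} (4 - 3*u) sin(5*u) du = (4/5 - 3*pi/5) - (-4/5) = 8/5 - 3*pi/5.
Summing the pieces and multiplying by (1/pi) gives b_5 = 2*(1 - pi)/(5*pi).

2*(1 - pi)/(5*pi)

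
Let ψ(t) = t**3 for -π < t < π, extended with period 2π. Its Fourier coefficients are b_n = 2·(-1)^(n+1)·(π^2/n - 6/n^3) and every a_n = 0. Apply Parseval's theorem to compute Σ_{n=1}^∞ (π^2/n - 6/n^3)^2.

pi**6/14

Parseval: Σ b_n^2 = (1/π) ∫_{-π}^{π} ψ(t)^2 dt = 2*pi**6/7.
b_n^2 = 4·(π^2/n - 6/n^3)^2, so the sum equals (2*pi**6/7)/4 = pi**6/14.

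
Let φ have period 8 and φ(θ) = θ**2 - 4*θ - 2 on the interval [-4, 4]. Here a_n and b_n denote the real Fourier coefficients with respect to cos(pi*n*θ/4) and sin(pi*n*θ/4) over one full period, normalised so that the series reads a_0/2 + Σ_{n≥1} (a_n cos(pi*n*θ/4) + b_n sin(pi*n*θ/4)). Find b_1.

b_1 = 1/4 ∫_{-4}^{4} φ(θ) sin(pi*θ/4) dθ.
Integrating by parts twice (tabular method), an antiderivative of (θ**2 - 4*θ - 2) sin(pi*θ/4) is -4*θ**2*cos(pi*θ/4)/pi + 32*θ*sin(pi*θ/4)/pi**2 + 16*θ*cos(pi*θ/4)/pi - 64*sin(pi*θ/4)/pi**2 + 8*cos(pi*θ/4)/pi + 128*cos(pi*θ/4)/pi**3; evaluating from -4 to 4: ∫_{-4}^{4} (θ**2 - 4*θ - 2) sin(pi*θ/4) dθ = (-128/pi**3 - 8/pi) - (-128/pi**3 + 120/pi) = -128/pi.
Hence b_1 = (1/4)·(-128/pi) = -32/pi.

-32/pi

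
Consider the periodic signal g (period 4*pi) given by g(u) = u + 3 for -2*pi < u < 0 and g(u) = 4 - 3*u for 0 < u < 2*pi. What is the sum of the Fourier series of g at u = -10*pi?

u = -10*pi differs from u = -2*pi by -2 full period(s), and the series is 4*pi-periodic.
At u = -2*pi the one-sided limits are g(-2*pi^-) = 4 - 6*pi and g(-2*pi^+) = 3 - 2*pi.
By Dirichlet's theorem the series converges to their average, [(4 - 6*pi) + (3 - 2*pi)]/2 = 7/2 - 4*pi.

7/2 - 4*pi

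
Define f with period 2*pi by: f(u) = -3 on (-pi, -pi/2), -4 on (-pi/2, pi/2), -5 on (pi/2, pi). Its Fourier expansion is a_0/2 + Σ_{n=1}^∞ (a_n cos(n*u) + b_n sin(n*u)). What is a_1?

0

a_1 = 1/pi ∫_{-pi}^{pi} f(u) cos(u) du.
Split the integral at the breakpoints.
Directly, an antiderivative of (-3) cos(u) is -3*sin(u); evaluating from -pi to -pi/2: ∫_{-pi}^{-pi/2} (-3) cos(u) du = (3) - (0) = 3.
Directly, an antiderivative of (-4) cos(u) is -4*sin(u); evaluating from -pi/2 to pi/2: ∫_{-pi/2}^{pi/2} (-4) cos(u) du = (-4) - (4) = -8.
Directly, an antiderivative of (-5) cos(u) is -5*sin(u); evaluating from pi/2 to pi: ∫_{pi/2}^{pi} (-5) cos(u) du = (0) - (-5) = 5.
Summing the pieces and multiplying by (1/pi) gives a_1 = 0.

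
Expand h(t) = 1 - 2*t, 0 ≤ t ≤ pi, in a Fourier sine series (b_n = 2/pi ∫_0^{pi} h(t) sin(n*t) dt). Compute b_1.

-4 + 4/pi

b_1 = 2/pi ∫_0^{pi} (1 - 2*t) sin(t) dt.
Integrating by parts (boundary term plus one more integral), an antiderivative of (1 - 2*t) sin(t) is 2*t*cos(t) - 2*sin(t) - cos(t); evaluating from 0 to pi: ∫_{0}^{pi} (1 - 2*t) sin(t) dt = (1 - 2*pi) - (-1) = 2 - 2*pi.
Hence b_1 = (2/pi)·(2 - 2*pi) = -4 + 4/pi.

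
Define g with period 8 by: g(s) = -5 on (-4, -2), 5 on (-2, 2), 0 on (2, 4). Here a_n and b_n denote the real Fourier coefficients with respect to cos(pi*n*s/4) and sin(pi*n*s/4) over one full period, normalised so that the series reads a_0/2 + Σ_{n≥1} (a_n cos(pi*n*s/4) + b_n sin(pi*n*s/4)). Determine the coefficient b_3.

b_3 = 1/4 ∫_{-4}^{4} g(s) sin(3*pi*s/4) ds.
Split the integral at the breakpoints.
Directly, an antiderivative of (-5) sin(3*pi*s/4) is 20*cos(3*pi*s/4)/(3*pi); evaluating from -4 to -2: ∫_{-4}^{-2} (-5) sin(3*pi*s/4) ds = (0) - (-20/(3*pi)) = 20/(3*pi).
Directly, an antiderivative of (5) sin(3*pi*s/4) is -20*cos(3*pi*s/4)/(3*pi); evaluating from -2 to 2: ∫_{-2}^{2} (5) sin(3*pi*s/4) ds = (0) - (0) = 0.
∫_{2}^{4} (0) sin(3*pi*s/4) ds = 0.
Summing the pieces and multiplying by (1/4) gives b_3 = 5/(3*pi).

5/(3*pi)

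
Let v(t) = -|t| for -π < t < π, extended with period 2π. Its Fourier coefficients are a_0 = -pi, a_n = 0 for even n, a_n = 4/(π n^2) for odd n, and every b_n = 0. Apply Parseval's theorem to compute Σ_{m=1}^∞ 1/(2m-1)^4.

Parseval: a_0^2/2 + Σ a_n^2 = (1/π) ∫_{-π}^{π} v(t)^2 dt = 2*pi**2/3.
Subtract a_0^2/2 = pi**2/2: Σ a_n^2 = pi**2/6.
Only odd n contribute, with a_n^2 = 16/(π^2 n^4), so Σ_{m≥1} 1/(2m-1)^4 = π^2·(pi**2/6)/16 = pi**4/96.

pi**4/96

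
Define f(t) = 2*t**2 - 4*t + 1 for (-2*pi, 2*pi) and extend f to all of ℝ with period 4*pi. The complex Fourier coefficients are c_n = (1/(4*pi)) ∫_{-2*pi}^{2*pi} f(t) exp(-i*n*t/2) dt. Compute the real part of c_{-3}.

Since f is real-valued, Re(c_{-3}) = (1/(4*pi)) ∫_{-2*pi}^{2*pi} f(t) cos(-3*t/2) dt = a_{3}/2.
Integrating by parts twice (tabular method), an antiderivative of (2*t**2 - 4*t + 1) cos(-3*t/2) is 4*t**2*sin(3*t/2)/3 - 8*t*sin(3*t/2)/3 + 16*t*cos(3*t/2)/9 - 14*sin(3*t/2)/27 - 16*cos(3*t/2)/9; evaluating from -2*pi to 2*pi: ∫_{-2*pi}^{2*pi} (2*t**2 - 4*t + 1) cos(-3*t/2) dt = (16/9 - 32*pi/9) - (16/9 + 32*pi/9) = -64*pi/9.
Hence Re(c_{-3}) = (1/(4*pi))·(-64*pi/9) = -16/9.

-16/9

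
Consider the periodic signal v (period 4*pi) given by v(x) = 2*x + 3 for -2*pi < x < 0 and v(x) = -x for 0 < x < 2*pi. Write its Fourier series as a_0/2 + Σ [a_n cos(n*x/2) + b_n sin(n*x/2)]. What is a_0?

3 - 3*pi

a_0 = (1/(2*pi)) ∫_{-2*pi}^{2*pi} v(x) dx = (1/(2*pi)) · (6*pi*(1 - pi)) = 3 - 3*pi.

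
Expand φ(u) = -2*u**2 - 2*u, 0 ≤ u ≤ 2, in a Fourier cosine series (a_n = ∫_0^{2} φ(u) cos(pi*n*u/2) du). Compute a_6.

-8/(9*pi**2)

a_6 = ∫_0^{2} (-2*u**2 - 2*u) cos(3*pi*u) du.
Integrating by parts twice (tabular method), an antiderivative of (-2*u**2 - 2*u) cos(3*pi*u) is -2*u**2*sin(3*pi*u)/(3*pi) - 2*u*sin(3*pi*u)/(3*pi) - 4*u*cos(3*pi*u)/(9*pi**2) + 4*sin(3*pi*u)/(27*pi**3) - 2*cos(3*pi*u)/(9*pi**2); evaluating from 0 to 2: ∫_{0}^{2} (-2*u**2 - 2*u) cos(3*pi*u) du = (-10/(9*pi**2)) - (-2/(9*pi**2)) = -8/(9*pi**2).
Hence a_6 = -8/(9*pi**2).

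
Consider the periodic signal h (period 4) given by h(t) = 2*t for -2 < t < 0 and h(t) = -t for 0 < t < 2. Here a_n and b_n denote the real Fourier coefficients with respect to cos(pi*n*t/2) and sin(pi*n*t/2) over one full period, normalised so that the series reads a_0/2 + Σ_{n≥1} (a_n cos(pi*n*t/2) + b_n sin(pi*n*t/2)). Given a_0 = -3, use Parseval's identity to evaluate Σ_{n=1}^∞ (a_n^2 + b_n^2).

13/6

Parseval: a_0^2/2 + Σ_{n≥1} (a_n^2+b_n^2) = 1/2 ∫_{-2}^{2} h(t)^2 dt = 20/3.
Subtract a_0^2/2 = 9/2: Σ (a_n^2+b_n^2) = 13/6.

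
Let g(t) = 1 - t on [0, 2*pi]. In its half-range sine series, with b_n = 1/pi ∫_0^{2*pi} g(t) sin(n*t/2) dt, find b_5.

4*(1 - pi)/(5*pi)

b_5 = 1/pi ∫_0^{2*pi} (1 - t) sin(5*t/2) dt.
Integrating by parts (boundary term plus one more integral), an antiderivative of (1 - t) sin(5*t/2) is 2*t*cos(5*t/2)/5 - 4*sin(5*t/2)/25 - 2*cos(5*t/2)/5; evaluating from 0 to 2*pi: ∫_{0}^{2*pi} (1 - t) sin(5*t/2) dt = (2/5 - 4*pi/5) - (-2/5) = 4/5 - 4*pi/5.
Hence b_5 = (1/pi)·(4/5 - 4*pi/5) = 4*(1 - pi)/(5*pi).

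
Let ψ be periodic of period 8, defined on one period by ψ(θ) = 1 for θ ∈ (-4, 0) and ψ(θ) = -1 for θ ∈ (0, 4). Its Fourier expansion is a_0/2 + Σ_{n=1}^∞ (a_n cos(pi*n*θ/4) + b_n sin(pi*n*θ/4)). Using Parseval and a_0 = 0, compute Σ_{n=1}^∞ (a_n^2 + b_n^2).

2

Parseval: a_0^2/2 + Σ_{n≥1} (a_n^2+b_n^2) = 1/4 ∫_{-4}^{4} ψ(θ)^2 dθ = 2.
Subtract a_0^2/2 = 0: Σ (a_n^2+b_n^2) = 2.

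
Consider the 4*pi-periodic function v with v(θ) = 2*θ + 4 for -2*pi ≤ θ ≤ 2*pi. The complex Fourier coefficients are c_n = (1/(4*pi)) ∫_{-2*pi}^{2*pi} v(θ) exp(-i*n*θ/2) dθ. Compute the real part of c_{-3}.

Since v is real-valued, Re(c_{-3}) = (1/(4*pi)) ∫_{-2*pi}^{2*pi} v(θ) cos(-3*θ/2) dθ = a_{3}/2.
Integrating by parts (boundary term plus one more integral), an antiderivative of (2*θ + 4) cos(-3*θ/2) is 4*θ*sin(3*θ/2)/3 + 8*sin(3*θ/2)/3 + 8*cos(3*θ/2)/9; evaluating from -2*pi to 2*pi: ∫_{-2*pi}^{2*pi} (2*θ + 4) cos(-3*θ/2) dθ = (-8/9) - (-8/9) = 0.
Hence Re(c_{-3}) = (1/(4*pi))·(0) = 0.

0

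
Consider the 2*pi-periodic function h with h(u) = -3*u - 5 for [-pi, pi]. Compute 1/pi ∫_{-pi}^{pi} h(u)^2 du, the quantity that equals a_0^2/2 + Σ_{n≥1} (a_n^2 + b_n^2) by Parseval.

50 + 6*pi**2

1/pi ∫_{-pi}^{pi} h(u)^2 du = 1/pi · (50*pi + 6*pi**3) = 50 + 6*pi**2.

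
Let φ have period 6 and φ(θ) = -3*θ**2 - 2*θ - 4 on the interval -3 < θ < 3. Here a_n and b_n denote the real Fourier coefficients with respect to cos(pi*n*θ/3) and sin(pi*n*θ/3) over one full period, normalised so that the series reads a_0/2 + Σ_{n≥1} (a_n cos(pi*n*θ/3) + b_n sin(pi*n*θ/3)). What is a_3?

a_3 = 1/3 ∫_{-3}^{3} φ(θ) cos(pi*θ) dθ.
Integrating by parts twice (tabular method), an antiderivative of (-3*θ**2 - 2*θ - 4) cos(pi*θ) is -3*θ**2*sin(pi*θ)/pi - 2*θ*sin(pi*θ)/pi - 6*θ*cos(pi*θ)/pi**2 - 4*sin(pi*θ)/pi + 6*sin(pi*θ)/pi**3 - 2*cos(pi*θ)/pi**2; evaluating from -3 to 3: ∫_{-3}^{3} (-3*θ**2 - 2*θ - 4) cos(pi*θ) dθ = (20/pi**2) - (-16/pi**2) = 36/pi**2.
Hence a_3 = (1/3)·(36/pi**2) = 12/pi**2.

12/pi**2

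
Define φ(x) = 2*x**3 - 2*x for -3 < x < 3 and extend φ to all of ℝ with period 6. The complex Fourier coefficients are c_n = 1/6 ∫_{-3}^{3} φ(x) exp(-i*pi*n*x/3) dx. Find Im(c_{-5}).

12*(-27 + 100*pi**2)/(125*pi**3)

Since φ is real-valued, Im(c_{-5}) = -1/6 ∫_{-3}^{3} φ(x) sin(-5*pi*x/3) dx = b_{5}/2.
φ is odd and sin(-5*pi*x/3) is odd, so the integrand is even: ∫_{-3}^{3} φ(x) sin(-5*pi*x/3) dx = 2∫_0^{3} φ(x) sin(-5*pi*x/3) dx.
Integrating by parts three times (tabular method), an antiderivative of (2*x**3 - 2*x) sin(-5*pi*x/3) is 6*x**3*cos(5*pi*x/3)/(5*pi) - 54*x**2*sin(5*pi*x/3)/(25*pi**2) - 6*x*cos(5*pi*x/3)/(5*pi) - 324*x*cos(5*pi*x/3)/(125*pi**3) + 972*sin(5*pi*x/3)/(625*pi**4) + 18*sin(5*pi*x/3)/(25*pi**2); evaluating from 0 to 3: ∫_{0}^{3} (2*x**3 - 2*x) sin(-5*pi*x/3) dx = (36*(27 - 100*pi**2)/(125*pi**3)) - (0) = 36*(27 - 100*pi**2)/(125*pi**3).
So ∫_{-3}^{3} φ(x) sin(-5*pi*x/3) dx = 72*(27 - 100*pi**2)/(125*pi**3).
Hence Im(c_{-5}) = (-1/6)·(72*(27 - 100*pi**2)/(125*pi**3)) = 12*(-27 + 100*pi**2)/(125*pi**3).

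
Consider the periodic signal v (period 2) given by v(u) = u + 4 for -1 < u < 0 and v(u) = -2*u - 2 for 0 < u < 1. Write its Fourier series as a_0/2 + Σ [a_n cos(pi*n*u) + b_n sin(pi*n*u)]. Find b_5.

b_5 = ∫_{-1}^{1} v(u) sin(5*pi*u) du.
Split the integral at the breakpoints.
Integrating by parts (boundary term plus one more integral), an antiderivative of (u + 4) sin(5*pi*u) is -u*cos(5*pi*u)/(5*pi) + sin(5*pi*u)/(25*pi**2) - 4*cos(5*pi*u)/(5*pi); evaluating from -1 to 0: ∫_{-1}^{0} (u + 4) sin(5*pi*u) du = (-4/(5*pi)) - (3/(5*pi)) = -7/(5*pi).
Integrating by parts (boundary term plus one more integral), an antiderivative of (-2*u - 2) sin(5*pi*u) is 2*u*cos(5*pi*u)/(5*pi) - 2*sin(5*pi*u)/(25*pi**2) + 2*cos(5*pi*u)/(5*pi); evaluating from 0 to 1: ∫_{0}^{1} (-2*u - 2) sin(5*pi*u) du = (-4/(5*pi)) - (2/(5*pi)) = -6/(5*pi).
Summing the pieces gives b_5 = -13/(5*pi).

-13/(5*pi)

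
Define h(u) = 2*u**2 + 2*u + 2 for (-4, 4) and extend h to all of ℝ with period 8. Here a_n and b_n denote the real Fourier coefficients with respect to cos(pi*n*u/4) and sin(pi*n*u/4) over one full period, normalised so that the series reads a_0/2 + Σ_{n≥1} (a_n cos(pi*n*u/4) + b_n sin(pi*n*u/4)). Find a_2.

32/pi**2

a_2 = 1/4 ∫_{-4}^{4} h(u) cos(pi*u/2) du.
Integrating by parts twice (tabular method), an antiderivative of (2*u**2 + 2*u + 2) cos(pi*u/2) is 4*u**2*sin(pi*u/2)/pi + 4*u*sin(pi*u/2)/pi + 16*u*cos(pi*u/2)/pi**2 - 32*sin(pi*u/2)/pi**3 + 4*sin(pi*u/2)/pi + 8*cos(pi*u/2)/pi**2; evaluating from -4 to 4: ∫_{-4}^{4} (2*u**2 + 2*u + 2) cos(pi*u/2) du = (72/pi**2) - (-56/pi**2) = 128/pi**2.
Hence a_2 = (1/4)·(128/pi**2) = 32/pi**2.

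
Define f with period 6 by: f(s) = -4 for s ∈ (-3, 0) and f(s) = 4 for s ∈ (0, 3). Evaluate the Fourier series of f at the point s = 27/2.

4

s = 27/2 differs from s = 3/2 by 2 full period(s), and the series is 6-periodic.
f is continuous at s = 3/2 with value 4, so the series converges to 4 there.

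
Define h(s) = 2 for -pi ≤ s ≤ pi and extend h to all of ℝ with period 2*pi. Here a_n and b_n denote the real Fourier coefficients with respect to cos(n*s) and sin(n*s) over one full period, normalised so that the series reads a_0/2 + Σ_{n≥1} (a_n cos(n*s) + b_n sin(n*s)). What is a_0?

a_0 = 1/pi ∫_{-pi}^{pi} h(s) ds = 1/pi · (4*pi) = 4.

4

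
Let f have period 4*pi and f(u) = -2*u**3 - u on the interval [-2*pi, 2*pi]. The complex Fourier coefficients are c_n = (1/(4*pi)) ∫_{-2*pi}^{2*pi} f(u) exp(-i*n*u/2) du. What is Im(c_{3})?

-26/9 + 16*pi**2/3

Since f is real-valued, Im(c_{3}) = -(1/(4*pi)) ∫_{-2*pi}^{2*pi} f(u) sin(3*u/2) du = -b_{3}/2.
f is odd and sin(3*u/2) is odd, so the integrand is even: ∫_{-2*pi}^{2*pi} f(u) sin(3*u/2) du = 2∫_0^{2*pi} f(u) sin(3*u/2) du.
Integrating by parts three times (tabular method), an antiderivative of (-2*u**3 - u) sin(3*u/2) is 4*u**3*cos(3*u/2)/3 - 8*u**2*sin(3*u/2)/3 - 26*u*cos(3*u/2)/9 + 52*sin(3*u/2)/27; evaluating from 0 to 2*pi: ∫_{0}^{2*pi} (-2*u**3 - u) sin(3*u/2) du = (4*pi*(13 - 24*pi**2)/9) - (0) = 4*pi*(13 - 24*pi**2)/9.
So ∫_{-2*pi}^{2*pi} f(u) sin(3*u/2) du = 8*pi*(13 - 24*pi**2)/9.
Hence Im(c_{3}) = (-1/(4*pi))·(8*pi*(13 - 24*pi**2)/9) = -26/9 + 16*pi**2/3.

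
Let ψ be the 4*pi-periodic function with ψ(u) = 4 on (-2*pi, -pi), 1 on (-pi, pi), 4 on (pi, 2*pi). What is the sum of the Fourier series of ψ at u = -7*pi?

u = -7*pi differs from u = pi by -2 full period(s), and the series is 4*pi-periodic.
At u = pi the one-sided limits are ψ(pi^-) = 1 and ψ(pi^+) = 4.
By Dirichlet's theorem the series converges to their average, [(1) + (4)]/2 = 5/2.

5/2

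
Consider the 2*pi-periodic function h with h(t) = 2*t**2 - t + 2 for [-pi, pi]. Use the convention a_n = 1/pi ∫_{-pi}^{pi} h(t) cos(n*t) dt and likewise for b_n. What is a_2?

a_2 = 1/pi ∫_{-pi}^{pi} h(t) cos(2*t) dt.
Integrating by parts twice (tabular method), an antiderivative of (2*t**2 - t + 2) cos(2*t) is t**2*sin(2*t) - t*sin(2*t)/2 + t*cos(2*t) + sin(2*t)/2 - cos(2*t)/4; evaluating from -pi to pi: ∫_{-pi}^{pi} (2*t**2 - t + 2) cos(2*t) dt = (-1/4 + pi) - (-pi - 1/4) = 2*pi.
Hence a_2 = (1/pi)·(2*pi) = 2.

2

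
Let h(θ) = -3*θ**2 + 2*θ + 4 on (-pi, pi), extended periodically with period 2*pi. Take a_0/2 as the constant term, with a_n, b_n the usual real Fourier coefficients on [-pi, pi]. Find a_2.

a_2 = 1/pi ∫_{-pi}^{pi} h(θ) cos(2*θ) dθ.
Integrating by parts twice (tabular method), an antiderivative of (-3*θ**2 + 2*θ + 4) cos(2*θ) is -3*θ**2*sin(2*θ)/2 + θ*sin(2*θ) - 3*θ*cos(2*θ)/2 + 11*sin(2*θ)/4 + cos(2*θ)/2; evaluating from -pi to pi: ∫_{-pi}^{pi} (-3*θ**2 + 2*θ + 4) cos(2*θ) dθ = (1/2 - 3*pi/2) - (1/2 + 3*pi/2) = -3*pi.
Hence a_2 = (1/pi)·(-3*pi) = -3.

-3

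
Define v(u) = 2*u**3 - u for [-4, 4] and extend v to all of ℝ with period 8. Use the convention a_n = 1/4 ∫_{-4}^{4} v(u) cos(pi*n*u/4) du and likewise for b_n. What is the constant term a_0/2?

0

a_0 = 1/4 ∫_{-4}^{4} v(u) du = 1/4 · (0) = 0.
So the constant term a_0/2 = 0.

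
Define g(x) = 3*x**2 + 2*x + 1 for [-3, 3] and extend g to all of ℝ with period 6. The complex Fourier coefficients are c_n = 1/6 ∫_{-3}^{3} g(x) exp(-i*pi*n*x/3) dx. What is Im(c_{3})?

-2/pi

Since g is real-valued, Im(c_{3}) = -1/6 ∫_{-3}^{3} g(x) sin(pi*x) dx = -b_{3}/2.
Integrating by parts twice (tabular method), an antiderivative of (3*x**2 + 2*x + 1) sin(pi*x) is -3*x**2*cos(pi*x)/pi + 6*x*sin(pi*x)/pi**2 - 2*x*cos(pi*x)/pi + 2*sin(pi*x)/pi**2 - cos(pi*x)/pi + 6*cos(pi*x)/pi**3; evaluating from -3 to 3: ∫_{-3}^{3} (3*x**2 + 2*x + 1) sin(pi*x) dx = (-6/pi**3 + 34/pi) - (-6/pi**3 + 22/pi) = 12/pi.
Hence Im(c_{3}) = (-1/6)·(12/pi) = -2/pi.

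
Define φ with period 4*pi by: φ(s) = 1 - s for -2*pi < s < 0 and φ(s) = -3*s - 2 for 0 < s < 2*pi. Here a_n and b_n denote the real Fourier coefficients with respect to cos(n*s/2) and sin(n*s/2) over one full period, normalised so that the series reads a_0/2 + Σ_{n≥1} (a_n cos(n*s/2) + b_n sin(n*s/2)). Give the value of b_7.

2*(-4*pi - 3)/(7*pi)

b_7 = (1/(2*pi)) ∫_{-2*pi}^{2*pi} φ(s) sin(7*s/2) ds.
Split the integral at the breakpoints.
Integrating by parts (boundary term plus one more integral), an antiderivative of (1 - s) sin(7*s/2) is 2*s*cos(7*s/2)/7 - 4*sin(7*s/2)/49 - 2*cos(7*s/2)/7; evaluating from -2*pi to 0: ∫_{-2*pi}^{0} (1 - s) sin(7*s/2) ds = (-2/7) - (2/7 + 4*pi/7) = -4*pi/7 - 4/7.
Integrating by parts (boundary term plus one more integral), an antiderivative of (-3*s - 2) sin(7*s/2) is 6*s*cos(7*s/2)/7 - 12*sin(7*s/2)/49 + 4*cos(7*s/2)/7; evaluating from 0 to 2*pi: ∫_{0}^{2*pi} (-3*s - 2) sin(7*s/2) ds = (-12*pi/7 - 4/7) - (4/7) = -12*pi/7 - 8/7.
Summing the pieces and multiplying by (1/(2*pi)) gives b_7 = 2*(-4*pi - 3)/(7*pi).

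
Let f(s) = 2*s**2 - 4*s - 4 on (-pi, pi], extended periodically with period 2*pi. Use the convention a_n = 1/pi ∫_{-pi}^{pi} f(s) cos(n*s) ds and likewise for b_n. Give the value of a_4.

1/2

a_4 = 1/pi ∫_{-pi}^{pi} f(s) cos(4*s) ds.
Integrating by parts twice (tabular method), an antiderivative of (2*s**2 - 4*s - 4) cos(4*s) is s**2*sin(4*s)/2 - s*sin(4*s) + s*cos(4*s)/4 - 17*sin(4*s)/16 - cos(4*s)/4; evaluating from -pi to pi: ∫_{-pi}^{pi} (2*s**2 - 4*s - 4) cos(4*s) ds = (-1/4 + pi/4) - (-pi/4 - 1/4) = pi/2.
Hence a_4 = (1/pi)·(pi/2) = 1/2.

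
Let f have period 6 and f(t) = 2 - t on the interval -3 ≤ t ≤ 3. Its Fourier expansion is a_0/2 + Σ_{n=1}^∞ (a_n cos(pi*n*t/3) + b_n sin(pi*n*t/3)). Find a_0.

a_0 = 1/3 ∫_{-3}^{3} f(t) dt = 1/3 · (12) = 4.

4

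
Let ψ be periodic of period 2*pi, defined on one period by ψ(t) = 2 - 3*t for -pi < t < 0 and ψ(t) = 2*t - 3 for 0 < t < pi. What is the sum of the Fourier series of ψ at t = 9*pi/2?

t = 9*pi/2 differs from t = pi/2 by 2 full period(s), and the series is 2*pi-periodic.
ψ is continuous at t = pi/2 with value -3 + pi, so the series converges to -3 + pi there.

-3 + pi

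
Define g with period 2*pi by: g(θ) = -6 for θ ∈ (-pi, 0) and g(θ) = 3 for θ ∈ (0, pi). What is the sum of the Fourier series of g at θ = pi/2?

g is continuous at θ = pi/2 with value 3, so the series converges to 3 there.

3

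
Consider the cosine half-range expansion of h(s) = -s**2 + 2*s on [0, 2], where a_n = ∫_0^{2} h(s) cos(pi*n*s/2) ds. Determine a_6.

-4/(9*pi**2)

a_6 = ∫_0^{2} (-s**2 + 2*s) cos(3*pi*s) ds.
Integrating by parts twice (tabular method), an antiderivative of (-s**2 + 2*s) cos(3*pi*s) is -s**2*sin(3*pi*s)/(3*pi) + 2*s*sin(3*pi*s)/(3*pi) - 2*s*cos(3*pi*s)/(9*pi**2) + 2*sin(3*pi*s)/(27*pi**3) + 2*cos(3*pi*s)/(9*pi**2); evaluating from 0 to 2: ∫_{0}^{2} (-s**2 + 2*s) cos(3*pi*s) ds = (-2/(9*pi**2)) - (2/(9*pi**2)) = -4/(9*pi**2).
Hence a_6 = -4/(9*pi**2).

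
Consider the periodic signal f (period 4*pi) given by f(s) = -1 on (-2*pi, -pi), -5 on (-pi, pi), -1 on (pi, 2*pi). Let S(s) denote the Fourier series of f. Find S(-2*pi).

-1

f is continuous at s = -2*pi with value -1, so the series converges to -1 there.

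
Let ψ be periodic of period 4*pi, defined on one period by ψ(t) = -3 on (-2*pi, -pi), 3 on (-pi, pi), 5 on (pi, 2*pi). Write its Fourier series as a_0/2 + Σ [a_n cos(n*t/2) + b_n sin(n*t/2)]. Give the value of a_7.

a_7 = (1/(2*pi)) ∫_{-2*pi}^{2*pi} ψ(t) cos(7*t/2) dt.
Split the integral at the breakpoints.
Directly, an antiderivative of (-3) cos(7*t/2) is -6*sin(7*t/2)/7; evaluating from -2*pi to -pi: ∫_{-2*pi}^{-pi} (-3) cos(7*t/2) dt = (-6/7) - (0) = -6/7.
Directly, an antiderivative of (3) cos(7*t/2) is 6*sin(7*t/2)/7; evaluating from -pi to pi: ∫_{-pi}^{pi} (3) cos(7*t/2) dt = (-6/7) - (6/7) = -12/7.
Directly, an antiderivative of (5) cos(7*t/2) is 10*sin(7*t/2)/7; evaluating from pi to 2*pi: ∫_{pi}^{2*pi} (5) cos(7*t/2) dt = (0) - (-10/7) = 10/7.
Summing the pieces and multiplying by (1/(2*pi)) gives a_7 = -4/(7*pi).

-4/(7*pi)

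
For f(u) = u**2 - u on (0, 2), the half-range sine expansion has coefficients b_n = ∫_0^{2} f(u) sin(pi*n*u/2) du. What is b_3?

4*(-8 + 9*pi**2)/(27*pi**3)

b_3 = ∫_0^{2} (u**2 - u) sin(3*pi*u/2) du.
Integrating by parts twice (tabular method), an antiderivative of (u**2 - u) sin(3*pi*u/2) is -2*u**2*cos(3*pi*u/2)/(3*pi) + 8*u*sin(3*pi*u/2)/(9*pi**2) + 2*u*cos(3*pi*u/2)/(3*pi) - 4*sin(3*pi*u/2)/(9*pi**2) + 16*cos(3*pi*u/2)/(27*pi**3); evaluating from 0 to 2: ∫_{0}^{2} (u**2 - u) sin(3*pi*u/2) du = (4*(-4 + 9*pi**2)/(27*pi**3)) - (16/(27*pi**3)) = 4*(-8 + 9*pi**2)/(27*pi**3).
Hence b_3 = 4*(-8 + 9*pi**2)/(27*pi**3).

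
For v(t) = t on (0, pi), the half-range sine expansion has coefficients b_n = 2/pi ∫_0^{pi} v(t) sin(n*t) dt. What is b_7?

2/7

b_7 = 2/pi ∫_0^{pi} (t) sin(7*t) dt.
Integrating by parts (boundary term plus one more integral), an antiderivative of (t) sin(7*t) is -t*cos(7*t)/7 + sin(7*t)/49; evaluating from 0 to pi: ∫_{0}^{pi} (t) sin(7*t) dt = (pi/7) - (0) = pi/7.
Hence b_7 = (2/pi)·(pi/7) = 2/7.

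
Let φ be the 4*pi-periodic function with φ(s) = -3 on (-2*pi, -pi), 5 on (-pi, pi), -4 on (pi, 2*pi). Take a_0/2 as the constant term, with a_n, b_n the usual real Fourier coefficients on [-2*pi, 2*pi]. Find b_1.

-1/pi

b_1 = (1/(2*pi)) ∫_{-2*pi}^{2*pi} φ(s) sin(s/2) ds.
Split the integral at the breakpoints.
Directly, an antiderivative of (-3) sin(s/2) is 6*cos(s/2); evaluating from -2*pi to -pi: ∫_{-2*pi}^{-pi} (-3) sin(s/2) ds = (0) - (-6) = 6.
Directly, an antiderivative of (5) sin(s/2) is -10*cos(s/2); evaluating from -pi to pi: ∫_{-pi}^{pi} (5) sin(s/2) ds = (0) - (0) = 0.
Directly, an antiderivative of (-4) sin(s/2) is 8*cos(s/2); evaluating from pi to 2*pi: ∫_{pi}^{2*pi} (-4) sin(s/2) ds = (-8) - (0) = -8.
Summing the pieces and multiplying by (1/(2*pi)) gives b_1 = -1/pi.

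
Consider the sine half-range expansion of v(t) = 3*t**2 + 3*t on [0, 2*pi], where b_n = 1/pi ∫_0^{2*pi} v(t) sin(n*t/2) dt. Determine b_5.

12*(-8 + 25*pi + 50*pi**2)/(125*pi)

b_5 = 1/pi ∫_0^{2*pi} (3*t**2 + 3*t) sin(5*t/2) dt.
Integrating by parts twice (tabular method), an antiderivative of (3*t**2 + 3*t) sin(5*t/2) is -6*t**2*cos(5*t/2)/5 + 24*t*sin(5*t/2)/25 - 6*t*cos(5*t/2)/5 + 12*sin(5*t/2)/25 + 48*cos(5*t/2)/125; evaluating from 0 to 2*pi: ∫_{0}^{2*pi} (3*t**2 + 3*t) sin(5*t/2) dt = (-48/125 + 12*pi/5 + 24*pi**2/5) - (48/125) = -96/125 + 12*pi/5 + 24*pi**2/5.
Hence b_5 = (1/pi)·(-96/125 + 12*pi/5 + 24*pi**2/5) = 12*(-8 + 25*pi + 50*pi**2)/(125*pi).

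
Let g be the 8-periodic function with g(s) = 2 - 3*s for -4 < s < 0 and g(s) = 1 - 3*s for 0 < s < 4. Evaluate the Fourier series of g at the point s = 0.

3/2

At s = 0 the one-sided limits are g(0^-) = 2 and g(0^+) = 1.
By Dirichlet's theorem the series converges to their average, [(2) + (1)]/2 = 3/2.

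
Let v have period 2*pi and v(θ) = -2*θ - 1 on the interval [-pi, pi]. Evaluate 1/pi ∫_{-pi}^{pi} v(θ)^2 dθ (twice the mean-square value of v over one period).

1/pi ∫_{-pi}^{pi} v(θ)^2 dθ = 1/pi · (2*pi + 8*pi**3/3) = 2 + 8*pi**2/3.

2 + 8*pi**2/3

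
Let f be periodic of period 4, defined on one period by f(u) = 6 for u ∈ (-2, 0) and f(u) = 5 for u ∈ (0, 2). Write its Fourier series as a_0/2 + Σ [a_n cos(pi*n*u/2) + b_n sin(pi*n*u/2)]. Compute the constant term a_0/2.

11/2

a_0 = 1/2 ∫_{-2}^{2} f(u) du = 1/2 · (22) = 11.
So the constant term a_0/2 = 11/2.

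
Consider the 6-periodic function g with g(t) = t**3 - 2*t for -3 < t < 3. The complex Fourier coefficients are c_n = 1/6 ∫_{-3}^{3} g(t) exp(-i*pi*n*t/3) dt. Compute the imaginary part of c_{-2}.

3*(27 - 14*pi**2)/(4*pi**3)

Since g is real-valued, Im(c_{-2}) = -1/6 ∫_{-3}^{3} g(t) sin(-2*pi*t/3) dt = b_{2}/2.
g is odd and sin(-2*pi*t/3) is odd, so the integrand is even: ∫_{-3}^{3} g(t) sin(-2*pi*t/3) dt = 2∫_0^{3} g(t) sin(-2*pi*t/3) dt.
Integrating by parts three times (tabular method), an antiderivative of (t**3 - 2*t) sin(-2*pi*t/3) is 3*t**3*cos(2*pi*t/3)/(2*pi) - 27*t**2*sin(2*pi*t/3)/(4*pi**2) - 3*t*cos(2*pi*t/3)/pi - 81*t*cos(2*pi*t/3)/(4*pi**3) + 243*sin(2*pi*t/3)/(8*pi**4) + 9*sin(2*pi*t/3)/(2*pi**2); evaluating from 0 to 3: ∫_{0}^{3} (t**3 - 2*t) sin(-2*pi*t/3) dt = (9*(-27 + 14*pi**2)/(4*pi**3)) - (0) = 9*(-27 + 14*pi**2)/(4*pi**3).
So ∫_{-3}^{3} g(t) sin(-2*pi*t/3) dt = -243/(2*pi**3) + 63/pi.
Hence Im(c_{-2}) = (-1/6)·(-243/(2*pi**3) + 63/pi) = 3*(27 - 14*pi**2)/(4*pi**3).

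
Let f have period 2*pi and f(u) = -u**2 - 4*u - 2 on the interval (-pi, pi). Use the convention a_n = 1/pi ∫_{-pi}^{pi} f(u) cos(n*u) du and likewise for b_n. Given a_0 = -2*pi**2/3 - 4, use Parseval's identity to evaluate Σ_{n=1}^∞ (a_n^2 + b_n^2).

8*pi**2*(pi**2 + 60)/45

Parseval: a_0^2/2 + Σ_{n≥1} (a_n^2+b_n^2) = 1/pi ∫_{-pi}^{pi} f(u)^2 du = 8 + 2*pi**4/5 + 40*pi**2/3.
Subtract a_0^2/2 = 2*(6 + pi**2)**2/9: Σ (a_n^2+b_n^2) = 8*pi**2*(pi**2 + 60)/45.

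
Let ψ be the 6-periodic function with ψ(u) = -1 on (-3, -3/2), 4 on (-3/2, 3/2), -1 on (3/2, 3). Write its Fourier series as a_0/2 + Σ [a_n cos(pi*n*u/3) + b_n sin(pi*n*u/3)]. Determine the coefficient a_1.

a_1 = 1/3 ∫_{-3}^{3} ψ(u) cos(pi*u/3) du.
ψ is even and cos(pi*u/3) is even, so the integrand is even and a_1 = 2/3 ∫_0^{3} ψ(u) cos(pi*u/3) du.
Split the integral at the breakpoints.
Directly, an antiderivative of (4) cos(pi*u/3) is 12*sin(pi*u/3)/pi; evaluating from 0 to 3/2: ∫_{0}^{3/2} (4) cos(pi*u/3) du = (12/pi) - (0) = 12/pi.
Directly, an antiderivative of (-1) cos(pi*u/3) is -3*sin(pi*u/3)/pi; evaluating from 3/2 to 3: ∫_{3/2}^{3} (-1) cos(pi*u/3) du = (0) - (-3/pi) = 3/pi.
Summing the pieces and multiplying by (2/3) gives a_1 = 10/pi.

10/pi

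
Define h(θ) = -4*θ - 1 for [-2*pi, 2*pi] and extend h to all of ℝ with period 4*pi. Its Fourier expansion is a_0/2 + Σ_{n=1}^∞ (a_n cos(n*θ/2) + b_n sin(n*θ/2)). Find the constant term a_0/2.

a_0 = (1/(2*pi)) ∫_{-2*pi}^{2*pi} h(θ) dθ = (1/(2*pi)) · (-4*pi) = -2.
So the constant term a_0/2 = -1.

-1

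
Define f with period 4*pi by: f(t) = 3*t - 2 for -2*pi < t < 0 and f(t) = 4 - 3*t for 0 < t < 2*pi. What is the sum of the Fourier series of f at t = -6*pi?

t = -6*pi differs from t = 2*pi by -2 full period(s), and the series is 4*pi-periodic.
At t = 2*pi the one-sided limits are f(2*pi^-) = 4 - 6*pi and f(2*pi^+) = -6*pi - 2.
By Dirichlet's theorem the series converges to their average, [(4 - 6*pi) + (-6*pi - 2)]/2 = 1 - 6*pi.

1 - 6*pi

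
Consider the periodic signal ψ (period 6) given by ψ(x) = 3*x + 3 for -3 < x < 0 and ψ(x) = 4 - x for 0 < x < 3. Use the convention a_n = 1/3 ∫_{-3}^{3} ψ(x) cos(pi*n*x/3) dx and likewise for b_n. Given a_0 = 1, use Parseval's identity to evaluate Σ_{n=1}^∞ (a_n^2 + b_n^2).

31/2

Parseval: a_0^2/2 + Σ_{n≥1} (a_n^2+b_n^2) = 1/3 ∫_{-3}^{3} ψ(x)^2 dx = 16.
Subtract a_0^2/2 = 1/2: Σ (a_n^2+b_n^2) = 31/2.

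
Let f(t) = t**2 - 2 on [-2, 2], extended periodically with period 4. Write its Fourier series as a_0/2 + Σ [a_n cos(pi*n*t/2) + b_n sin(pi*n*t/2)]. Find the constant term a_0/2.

-2/3

a_0 = 1/2 ∫_{-2}^{2} f(t) dt = 1/2 · (-8/3) = -4/3.
So the constant term a_0/2 = -2/3.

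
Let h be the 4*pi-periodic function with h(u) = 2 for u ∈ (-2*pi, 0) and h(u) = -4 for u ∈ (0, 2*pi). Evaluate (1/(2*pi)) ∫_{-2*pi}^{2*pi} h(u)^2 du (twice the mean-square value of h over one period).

20

(1/(2*pi)) ∫_{-2*pi}^{2*pi} h(u)^2 du = (1/(2*pi)) · (40*pi) = 20.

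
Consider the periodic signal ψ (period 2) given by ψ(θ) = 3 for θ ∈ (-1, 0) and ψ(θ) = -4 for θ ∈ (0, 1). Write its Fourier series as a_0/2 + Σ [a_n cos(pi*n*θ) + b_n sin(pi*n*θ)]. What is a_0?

-1

a_0 = ∫_{-1}^{1} ψ(θ) dθ = -1.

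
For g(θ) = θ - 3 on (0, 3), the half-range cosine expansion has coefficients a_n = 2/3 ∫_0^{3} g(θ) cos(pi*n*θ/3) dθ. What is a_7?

-12/(49*pi**2)

a_7 = 2/3 ∫_0^{3} (θ - 3) cos(7*pi*θ/3) dθ.
Integrating by parts (boundary term plus one more integral), an antiderivative of (θ - 3) cos(7*pi*θ/3) is 3*θ*sin(7*pi*θ/3)/(7*pi) - 9*sin(7*pi*θ/3)/(7*pi) + 9*cos(7*pi*θ/3)/(49*pi**2); evaluating from 0 to 3: ∫_{0}^{3} (θ - 3) cos(7*pi*θ/3) dθ = (-9/(49*pi**2)) - (9/(49*pi**2)) = -18/(49*pi**2).
Hence a_7 = (2/3)·(-18/(49*pi**2)) = -12/(49*pi**2).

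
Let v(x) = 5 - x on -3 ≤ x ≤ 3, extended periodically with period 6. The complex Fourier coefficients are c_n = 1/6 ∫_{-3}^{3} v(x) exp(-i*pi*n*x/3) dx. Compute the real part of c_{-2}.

0

Since v is real-valued, Re(c_{-2}) = 1/6 ∫_{-3}^{3} v(x) cos(-2*pi*x/3) dx = a_{2}/2.
Integrating by parts (boundary term plus one more integral), an antiderivative of (5 - x) cos(-2*pi*x/3) is -3*x*sin(2*pi*x/3)/(2*pi) + 15*sin(2*pi*x/3)/(2*pi) - 9*cos(2*pi*x/3)/(4*pi**2); evaluating from -3 to 3: ∫_{-3}^{3} (5 - x) cos(-2*pi*x/3) dx = (-9/(4*pi**2)) - (-9/(4*pi**2)) = 0.
Hence Re(c_{-2}) = (1/6)·(0) = 0.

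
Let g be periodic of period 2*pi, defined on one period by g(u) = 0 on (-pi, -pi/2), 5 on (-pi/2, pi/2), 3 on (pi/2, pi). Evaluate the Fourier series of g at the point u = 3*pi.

3/2

u = 3*pi differs from u = -pi by 2 full period(s), and the series is 2*pi-periodic.
At u = -pi the one-sided limits are g(-pi^-) = 3 and g(-pi^+) = 0.
By Dirichlet's theorem the series converges to their average, [(3) + (0)]/2 = 3/2.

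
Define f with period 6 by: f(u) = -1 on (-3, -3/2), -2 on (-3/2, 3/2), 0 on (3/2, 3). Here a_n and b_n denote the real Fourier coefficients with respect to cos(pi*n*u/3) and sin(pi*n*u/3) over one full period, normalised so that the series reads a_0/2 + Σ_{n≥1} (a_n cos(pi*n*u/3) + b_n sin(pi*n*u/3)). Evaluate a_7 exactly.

3/(7*pi)

a_7 = 1/3 ∫_{-3}^{3} f(u) cos(7*pi*u/3) du.
Split the integral at the breakpoints.
Directly, an antiderivative of (-1) cos(7*pi*u/3) is -3*sin(7*pi*u/3)/(7*pi); evaluating from -3 to -3/2: ∫_{-3}^{-3/2} (-1) cos(7*pi*u/3) du = (-3/(7*pi)) - (0) = -3/(7*pi).
Directly, an antiderivative of (-2) cos(7*pi*u/3) is -6*sin(7*pi*u/3)/(7*pi); evaluating from -3/2 to 3/2: ∫_{-3/2}^{3/2} (-2) cos(7*pi*u/3) du = (6/(7*pi)) - (-6/(7*pi)) = 12/(7*pi).
∫_{3/2}^{3} (0) cos(7*pi*u/3) du = 0.
Summing the pieces and multiplying by (1/3) gives a_7 = 3/(7*pi).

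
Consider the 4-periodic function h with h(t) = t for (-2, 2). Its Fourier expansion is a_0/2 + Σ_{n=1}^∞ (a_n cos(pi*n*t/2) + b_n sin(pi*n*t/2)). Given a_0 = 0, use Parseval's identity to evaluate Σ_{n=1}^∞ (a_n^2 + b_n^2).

Parseval: a_0^2/2 + Σ_{n≥1} (a_n^2+b_n^2) = 1/2 ∫_{-2}^{2} h(t)^2 dt = 8/3.
Subtract a_0^2/2 = 0: Σ (a_n^2+b_n^2) = 8/3.

8/3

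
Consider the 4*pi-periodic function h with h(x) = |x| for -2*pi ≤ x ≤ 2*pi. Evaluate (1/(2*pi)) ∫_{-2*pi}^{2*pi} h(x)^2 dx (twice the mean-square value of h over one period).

8*pi**2/3

(1/(2*pi)) ∫_{-2*pi}^{2*pi} h(x)^2 dx = (1/(2*pi)) · (16*pi**3/3) = 8*pi**2/3.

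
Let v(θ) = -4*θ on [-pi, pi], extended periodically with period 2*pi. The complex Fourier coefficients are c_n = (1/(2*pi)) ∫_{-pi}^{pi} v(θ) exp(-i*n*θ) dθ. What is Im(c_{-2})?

Since v is real-valued, Im(c_{-2}) = -(1/(2*pi)) ∫_{-pi}^{pi} v(θ) sin(-2*θ) dθ = b_{2}/2.
v is odd and sin(-2*θ) is odd, so the integrand is even: ∫_{-pi}^{pi} v(θ) sin(-2*θ) dθ = 2∫_0^{pi} v(θ) sin(-2*θ) dθ.
Integrating by parts (boundary term plus one more integral), an antiderivative of (-4*θ) sin(-2*θ) is -2*θ*cos(2*θ) + sin(2*θ); evaluating from 0 to pi: ∫_{0}^{pi} (-4*θ) sin(-2*θ) dθ = (-2*pi) - (0) = -2*pi.
So ∫_{-pi}^{pi} v(θ) sin(-2*θ) dθ = -4*pi.
Hence Im(c_{-2}) = (-1/(2*pi))·(-4*pi) = 2.

2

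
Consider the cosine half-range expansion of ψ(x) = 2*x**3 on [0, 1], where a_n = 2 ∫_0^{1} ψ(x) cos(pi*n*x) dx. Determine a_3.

a_3 = 2 ∫_0^{1} (2*x**3) cos(3*pi*x) dx.
Integrating by parts three times (tabular method), an antiderivative of (2*x**3) cos(3*pi*x) is 2*x**3*sin(3*pi*x)/(3*pi) + 2*x**2*cos(3*pi*x)/(3*pi**2) - 4*x*sin(3*pi*x)/(9*pi**3) - 4*cos(3*pi*x)/(27*pi**4); evaluating from 0 to 1: ∫_{0}^{1} (2*x**3) cos(3*pi*x) dx = (2*(2 - 9*pi**2)/(27*pi**4)) - (-4/(27*pi**4)) = 2*(4 - 9*pi**2)/(27*pi**4).
Hence a_3 = 2·(2*(4 - 9*pi**2)/(27*pi**4)) = 4*(4 - 9*pi**2)/(27*pi**4).

4*(4 - 9*pi**2)/(27*pi**4)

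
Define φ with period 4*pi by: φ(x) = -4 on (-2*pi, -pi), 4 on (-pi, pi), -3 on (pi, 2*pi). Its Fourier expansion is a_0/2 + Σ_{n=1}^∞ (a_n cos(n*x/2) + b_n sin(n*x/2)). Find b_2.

-1/pi

b_2 = (1/(2*pi)) ∫_{-2*pi}^{2*pi} φ(x) sin(x) dx.
Split the integral at the breakpoints.
Directly, an antiderivative of (-4) sin(x) is 4*cos(x); evaluating from -2*pi to -pi: ∫_{-2*pi}^{-pi} (-4) sin(x) dx = (-4) - (4) = -8.
Directly, an antiderivative of (4) sin(x) is -4*cos(x); evaluating from -pi to pi: ∫_{-pi}^{pi} (4) sin(x) dx = (4) - (4) = 0.
Directly, an antiderivative of (-3) sin(x) is 3*cos(x); evaluating from pi to 2*pi: ∫_{pi}^{2*pi} (-3) sin(x) dx = (3) - (-3) = 6.
Summing the pieces and multiplying by (1/(2*pi)) gives b_2 = -1/pi.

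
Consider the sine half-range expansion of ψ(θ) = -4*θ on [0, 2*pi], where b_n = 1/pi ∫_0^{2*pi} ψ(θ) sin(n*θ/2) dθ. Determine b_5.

b_5 = 1/pi ∫_0^{2*pi} (-4*θ) sin(5*θ/2) dθ.
Integrating by parts (boundary term plus one more integral), an antiderivative of (-4*θ) sin(5*θ/2) is 8*θ*cos(5*θ/2)/5 - 16*sin(5*θ/2)/25; evaluating from 0 to 2*pi: ∫_{0}^{2*pi} (-4*θ) sin(5*θ/2) dθ = (-16*pi/5) - (0) = -16*pi/5.
Hence b_5 = (1/pi)·(-16*pi/5) = -16/5.

-16/5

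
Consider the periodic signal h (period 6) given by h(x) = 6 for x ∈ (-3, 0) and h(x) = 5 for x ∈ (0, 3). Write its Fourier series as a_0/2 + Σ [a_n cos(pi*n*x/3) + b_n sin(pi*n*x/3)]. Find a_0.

11

a_0 = 1/3 ∫_{-3}^{3} h(x) dx = 1/3 · (33) = 11.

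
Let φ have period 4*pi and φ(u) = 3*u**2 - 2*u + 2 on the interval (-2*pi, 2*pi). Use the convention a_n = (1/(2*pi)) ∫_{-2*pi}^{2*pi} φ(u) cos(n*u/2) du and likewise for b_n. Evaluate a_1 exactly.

a_1 = (1/(2*pi)) ∫_{-2*pi}^{2*pi} φ(u) cos(u/2) du.
Integrating by parts twice (tabular method), an antiderivative of (3*u**2 - 2*u + 2) cos(u/2) is 6*u**2*sin(u/2) - 4*u*sin(u/2) + 24*u*cos(u/2) - 44*sin(u/2) - 8*cos(u/2); evaluating from -2*pi to 2*pi: ∫_{-2*pi}^{2*pi} (3*u**2 - 2*u + 2) cos(u/2) du = (8 - 48*pi) - (8 + 48*pi) = -96*pi.
Hence a_1 = (1/(2*pi))·(-96*pi) = -48.

-48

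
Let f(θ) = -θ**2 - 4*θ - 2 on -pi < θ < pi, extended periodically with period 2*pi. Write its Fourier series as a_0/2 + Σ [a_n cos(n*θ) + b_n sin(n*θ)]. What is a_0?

a_0 = 1/pi ∫_{-pi}^{pi} f(θ) dθ = 1/pi · (-2*pi*(6 + pi**2)/3) = -2*pi**2/3 - 4.

-2*pi**2/3 - 4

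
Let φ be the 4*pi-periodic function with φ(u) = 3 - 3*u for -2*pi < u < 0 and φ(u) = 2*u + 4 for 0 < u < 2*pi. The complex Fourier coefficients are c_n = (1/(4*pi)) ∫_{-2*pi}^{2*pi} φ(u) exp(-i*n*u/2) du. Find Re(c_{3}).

Since φ is real-valued, Re(c_{3}) = (1/(4*pi)) ∫_{-2*pi}^{2*pi} φ(u) cos(3*u/2) du = a_{3}/2.
Split the integral at the breakpoints.
Integrating by parts (boundary term plus one more integral), an antiderivative of (3 - 3*u) cos(3*u/2) is -2*u*sin(3*u/2) + 2*sin(3*u/2) - 4*cos(3*u/2)/3; evaluating from -2*pi to 0: ∫_{-2*pi}^{0} (3 - 3*u) cos(3*u/2) du = (-4/3) - (4/3) = -8/3.
Integrating by parts (boundary term plus one more integral), an antiderivative of (2*u + 4) cos(3*u/2) is 4*u*sin(3*u/2)/3 + 8*sin(3*u/2)/3 + 8*cos(3*u/2)/9; evaluating from 0 to 2*pi: ∫_{0}^{2*pi} (2*u + 4) cos(3*u/2) du = (-8/9) - (8/9) = -16/9.
So ∫_{-2*pi}^{2*pi} φ(u) cos(3*u/2) du = -40/9.
Hence Re(c_{3}) = (1/(4*pi))·(-40/9) = -10/(9*pi).

-10/(9*pi)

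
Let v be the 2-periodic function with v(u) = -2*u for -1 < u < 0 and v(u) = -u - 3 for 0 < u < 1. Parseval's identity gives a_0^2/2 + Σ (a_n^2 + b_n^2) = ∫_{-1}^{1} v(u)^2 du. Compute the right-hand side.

∫_{-1}^{1} v(u)^2 du = 41/3.

41/3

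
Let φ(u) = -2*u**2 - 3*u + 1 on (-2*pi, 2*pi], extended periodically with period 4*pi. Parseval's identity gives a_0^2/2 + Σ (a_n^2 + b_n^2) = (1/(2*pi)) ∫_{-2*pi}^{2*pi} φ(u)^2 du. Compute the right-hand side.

2 + 40*pi**2/3 + 128*pi**4/5

(1/(2*pi)) ∫_{-2*pi}^{2*pi} φ(u)^2 du = (1/(2*pi)) · (4*pi*(15 + 100*pi**2 + 192*pi**4)/15) = 2 + 40*pi**2/3 + 128*pi**4/5.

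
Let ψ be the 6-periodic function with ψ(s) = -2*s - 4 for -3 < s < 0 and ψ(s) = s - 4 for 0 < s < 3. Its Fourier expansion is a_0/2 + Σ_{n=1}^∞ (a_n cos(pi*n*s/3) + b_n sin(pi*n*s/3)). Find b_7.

b_7 = 1/3 ∫_{-3}^{3} ψ(s) sin(7*pi*s/3) ds.
Split the integral at the breakpoints.
Integrating by parts (boundary term plus one more integral), an antiderivative of (-2*s - 4) sin(7*pi*s/3) is 6*s*cos(7*pi*s/3)/(7*pi) - 18*sin(7*pi*s/3)/(49*pi**2) + 12*cos(7*pi*s/3)/(7*pi); evaluating from -3 to 0: ∫_{-3}^{0} (-2*s - 4) sin(7*pi*s/3) ds = (12/(7*pi)) - (6/(7*pi)) = 6/(7*pi).
Integrating by parts (boundary term plus one more integral), an antiderivative of (s - 4) sin(7*pi*s/3) is -3*s*cos(7*pi*s/3)/(7*pi) + 9*sin(7*pi*s/3)/(49*pi**2) + 12*cos(7*pi*s/3)/(7*pi); evaluating from 0 to 3: ∫_{0}^{3} (s - 4) sin(7*pi*s/3) ds = (-3/(7*pi)) - (12/(7*pi)) = -15/(7*pi).
Summing the pieces and multiplying by (1/3) gives b_7 = -3/(7*pi).

-3/(7*pi)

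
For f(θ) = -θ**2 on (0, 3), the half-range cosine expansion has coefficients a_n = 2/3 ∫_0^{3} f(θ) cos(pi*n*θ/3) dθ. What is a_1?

a_1 = 2/3 ∫_0^{3} (-θ**2) cos(pi*θ/3) dθ.
Integrating by parts twice (tabular method), an antiderivative of (-θ**2) cos(pi*θ/3) is -3*θ**2*sin(pi*θ/3)/pi - 18*θ*cos(pi*θ/3)/pi**2 + 54*sin(pi*θ/3)/pi**3; evaluating from 0 to 3: ∫_{0}^{3} (-θ**2) cos(pi*θ/3) dθ = (54/pi**2) - (0) = 54/pi**2.
Hence a_1 = (2/3)·(54/pi**2) = 36/pi**2.

36/pi**2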